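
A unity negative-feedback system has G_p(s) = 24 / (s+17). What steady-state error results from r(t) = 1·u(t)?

17/41

No free integrators in G_p(s): this is a type 0 system.
K_p = lim_{s→0} G_p(s) = 24 / (17) = 24/17.
e_ss = 1/(1 + K_p) = 1/(41/17) = 17/41.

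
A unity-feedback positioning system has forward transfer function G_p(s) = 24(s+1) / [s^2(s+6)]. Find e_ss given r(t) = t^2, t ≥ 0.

System type = 2 (two poles at s=0).
K_a = lim_{s→0} s^2·G_p(s) = 24·1 / (6) = 4.
r(t) = t^2 gives R(s) = 2/s^3.
e_ss = 2/K_a = 2/4 = 0.5.

0.5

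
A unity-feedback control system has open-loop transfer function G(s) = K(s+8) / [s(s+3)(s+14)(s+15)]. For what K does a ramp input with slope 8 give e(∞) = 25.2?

G(s) has one factor of s in the denominator, so the system is type 1.
K_v = lim_{s→0} s·G(s) = K·8 / (3·14·15) = (4/315)·K.
e_ss = 8/K_v = 25.2 ⇒ K_v = 20/63 ⇒ K = (20/63)/(4/315) = 25.

25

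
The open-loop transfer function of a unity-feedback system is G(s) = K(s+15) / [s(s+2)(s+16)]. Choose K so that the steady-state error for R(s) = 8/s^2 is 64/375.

System type = 1 (one pole at s=0).
K_v = lim_{s→0} s·G(s) = K·15 / (2·16) = (15/32)·K.
e_ss = 8/K_v = 64/375 ⇒ K_v = 46.875 ⇒ K = 46.875/(15/32) = 100.

100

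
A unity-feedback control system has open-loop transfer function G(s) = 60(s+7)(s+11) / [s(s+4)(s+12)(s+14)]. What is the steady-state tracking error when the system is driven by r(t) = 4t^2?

The open loop has one pole at the origin → type 1 system.
K_a = lim_{s→0} s^2·G(s) = 0; the steady-state error to this parabolic input grows without bound.

infinity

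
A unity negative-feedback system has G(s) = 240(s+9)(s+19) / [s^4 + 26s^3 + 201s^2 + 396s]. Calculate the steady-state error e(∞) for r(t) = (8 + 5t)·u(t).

11/228

Factoring s from the denominator leaves a polynomial with constant term 396, so the system is type 1. Taking each input component in turn:
  • 8: tracked with zero error.
  • 5t: e_ss = 5/K_v with K_v=1140/11 → 11/228.
Total e_ss = 11/228.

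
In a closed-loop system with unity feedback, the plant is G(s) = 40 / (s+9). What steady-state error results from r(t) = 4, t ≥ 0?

G(s) has no factors of s in the denominator, so the system is type 0.
K_p = lim_{s→0} G(s) = 40 / (9) = 40/9.
e_ss = 4/(1 + K_p) = 4/(49/9) = 36/49.

36/49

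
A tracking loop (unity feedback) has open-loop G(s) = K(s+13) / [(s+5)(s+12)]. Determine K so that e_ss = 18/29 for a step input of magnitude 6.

G(s) has no factors of s in the denominator, so the system is type 0.
K_p = lim_{s→0} G(s) = K·13 / (5·12) = (13/60)·K.
e_ss = 6/(1 + K_p) = 18/29 ⇒ 1 + (13/60)·K = 29/3 ⇒ K = 40.

40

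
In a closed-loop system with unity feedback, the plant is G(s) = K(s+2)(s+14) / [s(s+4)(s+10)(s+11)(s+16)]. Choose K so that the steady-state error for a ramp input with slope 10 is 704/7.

25

System type = 1 (one pole at s=0).
K_v = lim_{s→0} s·G(s) = K·2·14 / (4·10·11·16) = (7/1760)·K.
e_ss = 10/K_v = 704/7 ⇒ K_v = 35/352 ⇒ K = (35/352)/(7/1760) = 25.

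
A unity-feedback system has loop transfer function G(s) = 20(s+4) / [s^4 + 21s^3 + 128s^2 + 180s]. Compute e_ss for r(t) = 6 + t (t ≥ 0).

The denominator has no term below 180s — 1 pole at s=0, type 1. Taking each input component in turn:
  • 6: tracked with zero error.
  • t: e_ss = 1/K_v with K_v=4/9 → 2.25.
Total e_ss = 2.25.

2.25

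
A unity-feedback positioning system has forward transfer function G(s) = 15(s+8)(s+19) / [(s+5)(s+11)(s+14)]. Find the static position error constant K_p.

No free integrators in G(s): this is a type 0 system.
K_p = lim_{s→0} G(s) = 15·8·19 / (5·11·14) = 228/77.

228/77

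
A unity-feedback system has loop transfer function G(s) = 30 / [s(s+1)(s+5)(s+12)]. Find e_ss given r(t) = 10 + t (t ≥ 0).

System type = 1 (one pole at s=0). Taking each input component in turn:
  • 10: tracked with zero error.
  • t: e_ss = 1/K_v with K_v=0.5 → 2.
Total e_ss = 2.

2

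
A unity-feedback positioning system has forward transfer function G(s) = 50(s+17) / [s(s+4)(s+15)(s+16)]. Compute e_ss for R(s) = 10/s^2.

One free integrator in G(s): this is a type 1 system.
K_v = lim_{s→0} s·G(s) = 50·17 / (4·15·16) = 85/96.
e_ss = 10/K_v = 10/(85/96) = 192/17.

192/17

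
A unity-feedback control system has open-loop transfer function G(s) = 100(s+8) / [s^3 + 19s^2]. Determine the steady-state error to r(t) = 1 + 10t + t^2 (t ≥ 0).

Factoring s^2 from the denominator leaves a polynomial with constant term 19, so the system is type 2. By superposition:
  • 1: tracked with zero error.
  • 10t: tracked with zero error.
  • t^2: e_ss = 2/K_a with K_a=800/19 → 0.0475.
Total e_ss = 0.0475.

0.0475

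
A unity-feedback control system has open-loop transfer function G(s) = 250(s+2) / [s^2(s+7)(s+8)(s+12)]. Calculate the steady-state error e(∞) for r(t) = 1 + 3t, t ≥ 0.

0

The open loop has two poles at the origin → type 2 system. Taking each input component in turn:
  • 1: tracked with zero error.
  • 3t: tracked with zero error.
Total e_ss = 0.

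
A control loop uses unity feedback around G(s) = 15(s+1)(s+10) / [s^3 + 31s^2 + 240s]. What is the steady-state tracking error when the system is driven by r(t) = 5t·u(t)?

8

The denominator has no term below 240s — 1 pole at s=0, type 1.
K_v = lim_{s→0} s·G(s) = 15·1·10 / 240 = 0.625.
e_ss = 5/K_v = 5/0.625 = 8.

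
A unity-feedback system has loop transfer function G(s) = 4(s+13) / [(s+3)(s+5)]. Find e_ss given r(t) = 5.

75/67

The open loop has no poles at the origin → type 0 system.
K_p = lim_{s→0} G(s) = 4·13 / (3·5) = 52/15.
e_ss = 5/(1 + K_p) = 5/(67/15) = 75/67.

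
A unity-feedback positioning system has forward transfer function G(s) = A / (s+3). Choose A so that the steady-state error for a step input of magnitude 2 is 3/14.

The open loop has no poles at the origin → type 0 system.
K_p = lim_{s→0} G(s) = A / (3) = (1/3)·A.
e_ss = 2/(1 + K_p) = 3/14 ⇒ 1 + (1/3)·A = 28/3 ⇒ A = 25.

25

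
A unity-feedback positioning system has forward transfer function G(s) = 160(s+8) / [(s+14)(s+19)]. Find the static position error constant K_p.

640/133

G(s) has no factors of s in the denominator, so the system is type 0.
K_p = lim_{s→0} G(s) = 160·8 / (14·19) = 640/133.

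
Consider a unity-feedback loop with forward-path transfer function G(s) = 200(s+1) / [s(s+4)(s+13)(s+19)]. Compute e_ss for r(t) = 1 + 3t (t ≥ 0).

14.82

One free integrator in G(s): this is a type 1 system. Treating each term separately:
  • 1: tracked with zero error.
  • 3t: e_ss = 3/K_v with K_v=50/247 → 14.82.
Total e_ss = 14.82.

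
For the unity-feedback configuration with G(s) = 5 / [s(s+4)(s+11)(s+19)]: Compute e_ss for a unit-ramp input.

The open loop has one pole at the origin → type 1 system.
K_v = lim_{s→0} s·G(s) = 5 / (4·11·19) = 5/836.
e_ss = 1/K_v = 1/(5/836) = 167.2.

167.2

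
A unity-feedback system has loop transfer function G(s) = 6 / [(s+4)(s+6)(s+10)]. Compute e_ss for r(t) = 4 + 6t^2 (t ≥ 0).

No free integrators in G(s): this is a type 0 system. Taking each input component in turn:
  • 4: e_ss = 4/(1+K_p) with K_p=0.025 → 160/41.
  • 6t^2: a type-0 system cannot track it, e_ss → ∞.
The unbounded component dominates.

infinity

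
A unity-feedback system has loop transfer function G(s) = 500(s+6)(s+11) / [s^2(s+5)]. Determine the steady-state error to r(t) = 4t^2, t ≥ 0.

1/825

System type = 2 (two poles at s=0).
K_a = lim_{s→0} s^2·G(s) = 500·6·11 / (5) = 6600.
r(t) = 4t^2 gives R(s) = 8/s^3.
e_ss = 8/K_a = 8/6600 = 1/825.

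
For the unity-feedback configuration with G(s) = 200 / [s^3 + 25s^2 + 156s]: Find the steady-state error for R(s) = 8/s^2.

6.24

Factoring s from the denominator leaves a polynomial with constant term 156, so the system is type 1.
K_v = lim_{s→0} s·G(s) = 200 / 156 = 50/39.
e_ss = 8/K_v = 8/(50/39) = 6.24.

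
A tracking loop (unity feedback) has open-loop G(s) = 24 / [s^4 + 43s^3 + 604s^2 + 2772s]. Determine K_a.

Factoring s from the denominator leaves a polynomial with constant term 2772, so the system is type 1.
K_a = lim_{s→0} s^2·G(s) = 0 (the extra factor of s kills the finite limit).

0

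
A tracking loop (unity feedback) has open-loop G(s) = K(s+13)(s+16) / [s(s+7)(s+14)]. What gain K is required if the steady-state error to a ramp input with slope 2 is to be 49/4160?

80

One free integrator in G(s): this is a type 1 system.
K_v = lim_{s→0} s·G(s) = K·13·16 / (7·14) = (104/49)·K.
e_ss = 2/K_v = 49/4160 ⇒ K_v = 8320/49 ⇒ K = (8320/49)/(104/49) = 80.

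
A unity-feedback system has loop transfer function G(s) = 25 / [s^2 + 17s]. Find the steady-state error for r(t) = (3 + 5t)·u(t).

The denominator has no term below 17s — 1 pole at s=0, type 1. Treating each term separately:
  • 3: tracked with zero error.
  • 5t: e_ss = 5/K_v with K_v=25/17 → 3.4.
Total e_ss = 3.4.

3.4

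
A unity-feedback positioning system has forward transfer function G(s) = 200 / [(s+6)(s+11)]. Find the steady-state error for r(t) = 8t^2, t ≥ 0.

System type = 0 (no poles at s=0).
K_a = lim_{s→0} s^2·G(s) = 0; the steady-state error to this parabolic input grows without bound.

infinity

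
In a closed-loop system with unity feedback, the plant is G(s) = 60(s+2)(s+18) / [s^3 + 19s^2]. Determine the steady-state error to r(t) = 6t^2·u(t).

19/180

The denominator has no term below 19s^2 — 2 poles at s=0, type 2.
K_a = lim_{s→0} s^2·G(s) = 60·2·18 / 19 = 2160/19.
r(t) = 6t^2 gives R(s) = 12/s^3.
e_ss = 12/K_a = 12/(2160/19) = 19/180.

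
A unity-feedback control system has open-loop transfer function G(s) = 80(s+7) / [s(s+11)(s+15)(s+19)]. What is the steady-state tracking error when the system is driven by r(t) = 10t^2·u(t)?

infinity

G(s) has one factor of s in the denominator, so the system is type 1.
For a type-1 system K_a = 0, so e_ss to a parabolic input is unbounded.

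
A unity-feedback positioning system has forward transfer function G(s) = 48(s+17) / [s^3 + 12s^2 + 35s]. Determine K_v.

The denominator has no term below 35s — 1 pole at s=0, type 1.
K_v = lim_{s→0} s·G(s) = 48·17 / 35 = 816/35.

816/35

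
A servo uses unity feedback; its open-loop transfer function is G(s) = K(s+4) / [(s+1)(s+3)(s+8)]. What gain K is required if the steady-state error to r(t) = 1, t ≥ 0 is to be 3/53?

100

The open loop has no poles at the origin → type 0 system.
K_p = lim_{s→0} G(s) = K·4 / (1·3·8) = (1/6)·K.
e_ss = 1/(1 + K_p) = 3/53 ⇒ 1 + (1/6)·K = 53/3 ⇒ K = 100.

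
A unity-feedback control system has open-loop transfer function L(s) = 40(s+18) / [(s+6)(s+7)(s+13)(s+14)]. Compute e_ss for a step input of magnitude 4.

L(s) has no factors of s in the denominator, so the system is type 0.
K_p = lim_{s→0} L(s) = 40·18 / (6·7·13·14) = 60/637.
e_ss = 4/(1 + K_p) = 4/(697/637) = 2548/697.

2548/697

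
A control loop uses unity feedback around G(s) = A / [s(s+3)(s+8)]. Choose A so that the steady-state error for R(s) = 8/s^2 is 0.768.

The open loop has one pole at the origin → type 1 system.
K_v = lim_{s→0} s·G(s) = A / (3·8) = (1/24)·A.
e_ss = 8/K_v = 0.768 ⇒ K_v = 125/12 ⇒ A = (125/12)/(1/24) = 250.

250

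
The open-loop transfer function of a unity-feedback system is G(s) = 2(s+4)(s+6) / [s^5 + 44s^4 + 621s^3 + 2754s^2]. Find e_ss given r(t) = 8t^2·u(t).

918

The denominator has no term below 2754s^2 — 2 poles at s=0, type 2.
K_a = lim_{s→0} s^2·G(s) = 2·4·6 / 2754 = 8/459.
r(t) = 8t^2 gives R(s) = 16/s^3.
e_ss = 16/K_a = 16/(8/459) = 918.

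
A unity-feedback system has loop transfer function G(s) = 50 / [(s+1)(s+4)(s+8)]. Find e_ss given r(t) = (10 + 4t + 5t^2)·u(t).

infinity

G(s) has no factors of s in the denominator, so the system is type 0. Taking each input component in turn:
  • 10: e_ss = 10/(1+K_p) with K_p=1.5625 → 160/41.
  • 4t: a type-0 system cannot track it, e_ss → ∞.
  • 5t^2: a type-0 system cannot track it, e_ss → ∞.
The unbounded component dominates.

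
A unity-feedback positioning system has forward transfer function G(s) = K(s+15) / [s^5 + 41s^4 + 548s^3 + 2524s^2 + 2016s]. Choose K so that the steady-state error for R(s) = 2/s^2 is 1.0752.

250

Factoring s from the denominator leaves a polynomial with constant term 2016, so the system is type 1.
K_v = lim_{s→0} s·G(s) = K·15 / 2016 = (5/672)·K.
e_ss = 2/K_v = 1.0752 ⇒ K_v = 625/336 ⇒ K = (625/336)/(5/672) = 250.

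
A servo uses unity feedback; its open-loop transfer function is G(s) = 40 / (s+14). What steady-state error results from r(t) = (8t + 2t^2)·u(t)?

No free integrators in G(s): this is a type 0 system. Treating each term separately:
  • 8t: a type-0 system cannot track it, e_ss → ∞.
  • 2t^2: a type-0 system cannot track it, e_ss → ∞.
The unbounded component dominates.

infinity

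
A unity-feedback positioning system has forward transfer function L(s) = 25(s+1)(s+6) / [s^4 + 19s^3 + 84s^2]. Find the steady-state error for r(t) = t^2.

1.12

Lowest-order denominator term is 84s^2, so the open loop has 2 poles at the origin → type 2 system.
K_a = lim_{s→0} s^2·L(s) = 25·1·6 / 84 = 25/14.
r(t) = t^2 gives R(s) = 2/s^3.
e_ss = 2/K_a = 2/(25/14) = 1.12.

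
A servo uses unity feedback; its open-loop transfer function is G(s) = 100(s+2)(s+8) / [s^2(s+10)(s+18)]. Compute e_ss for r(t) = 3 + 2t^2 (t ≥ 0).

0.45

G(s) has two factors of s in the denominator, so the system is type 2. Taking each input component in turn:
  • 3: tracked with zero error.
  • 2t^2: e_ss = 4/K_a with K_a=80/9 → 0.45.
Total e_ss = 0.45.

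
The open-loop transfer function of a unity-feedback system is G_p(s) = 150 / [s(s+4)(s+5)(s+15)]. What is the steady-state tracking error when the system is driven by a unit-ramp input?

One free integrator in G_p(s): this is a type 1 system.
K_v = lim_{s→0} s·G_p(s) = 150 / (4·5·15) = 0.5.
e_ss = 1/K_v = 1/0.5 = 2.

2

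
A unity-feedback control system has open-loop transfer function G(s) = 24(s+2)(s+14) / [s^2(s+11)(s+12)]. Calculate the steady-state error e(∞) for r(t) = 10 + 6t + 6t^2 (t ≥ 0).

33/14

The open loop has two poles at the origin → type 2 system. Taking each input component in turn:
  • 10: tracked with zero error.
  • 6t: tracked with zero error.
  • 6t^2: e_ss = 12/K_a with K_a=56/11 → 33/14.
Total e_ss = 33/14.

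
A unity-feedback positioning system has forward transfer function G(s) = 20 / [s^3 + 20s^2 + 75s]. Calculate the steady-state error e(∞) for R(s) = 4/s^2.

The denominator has no term below 75s — 1 pole at s=0, type 1.
K_v = lim_{s→0} s·G(s) = 20 / 75 = 4/15.
e_ss = 4/K_v = 4/(4/15) = 15.

15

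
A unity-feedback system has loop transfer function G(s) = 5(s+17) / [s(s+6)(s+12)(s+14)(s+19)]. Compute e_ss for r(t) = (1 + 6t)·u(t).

System type = 1 (one pole at s=0). Treating each term separately:
  • 1: tracked with zero error.
  • 6t: e_ss = 6/K_v with K_v=85/19152 → 114912/85.
Total e_ss = 114912/85.

114912/85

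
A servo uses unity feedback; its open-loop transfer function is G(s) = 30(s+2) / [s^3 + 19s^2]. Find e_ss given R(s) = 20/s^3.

19/3

Lowest-order denominator term is 19s^2, so the open loop has 2 poles at the origin → type 2 system.
K_a = lim_{s→0} s^2·G(s) = 30·2 / 19 = 60/19.
r(t) = 10t^2 gives R(s) = 20/s^3.
e_ss = 20/K_a = 20/(60/19) = 19/3.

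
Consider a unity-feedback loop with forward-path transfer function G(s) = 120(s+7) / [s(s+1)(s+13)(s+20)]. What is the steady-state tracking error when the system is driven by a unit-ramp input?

13/42

The open loop has one pole at the origin → type 1 system.
K_v = lim_{s→0} s·G(s) = 120·7 / (1·13·20) = 42/13.
e_ss = 1/K_v = 1/(42/13) = 13/42.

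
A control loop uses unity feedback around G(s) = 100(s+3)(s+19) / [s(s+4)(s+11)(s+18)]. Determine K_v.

One free integrator in G(s): this is a type 1 system.
K_v = lim_{s→0} s·G(s) = 100·3·19 / (4·11·18) = 475/66.

475/66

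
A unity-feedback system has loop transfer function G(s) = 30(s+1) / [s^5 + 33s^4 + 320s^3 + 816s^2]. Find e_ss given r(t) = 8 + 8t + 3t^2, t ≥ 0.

Lowest-order denominator term is 816s^2, so the open loop has 2 poles at the origin → type 2 system. By superposition:
  • 8: tracked with zero error.
  • 8t: tracked with zero error.
  • 3t^2: e_ss = 6/K_a with K_a=5/136 → 163.2.
Total e_ss = 163.2.

163.2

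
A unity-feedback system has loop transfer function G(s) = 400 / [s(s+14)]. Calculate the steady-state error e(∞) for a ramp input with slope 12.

0.42

One free integrator in G(s): this is a type 1 system.
K_v = lim_{s→0} s·G(s) = 400 / (14) = 200/7.
e_ss = 12/K_v = 12/(200/7) = 0.42.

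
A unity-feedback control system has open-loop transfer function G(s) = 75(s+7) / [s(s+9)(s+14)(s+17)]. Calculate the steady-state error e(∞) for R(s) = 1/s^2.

G(s) has one factor of s in the denominator, so the system is type 1.
K_v = lim_{s→0} s·G(s) = 75·7 / (9·14·17) = 25/102.
e_ss = 1/K_v = 1/(25/102) = 4.08.

4.08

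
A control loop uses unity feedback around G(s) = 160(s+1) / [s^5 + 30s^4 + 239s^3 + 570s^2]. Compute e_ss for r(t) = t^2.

Factoring s^2 from the denominator leaves a polynomial with constant term 570, so the system is type 2.
K_a = lim_{s→0} s^2·G(s) = 160·1 / 570 = 16/57.
r(t) = t^2 gives R(s) = 2/s^3.
e_ss = 2/K_a = 2/(16/57) = 7.125.

7.125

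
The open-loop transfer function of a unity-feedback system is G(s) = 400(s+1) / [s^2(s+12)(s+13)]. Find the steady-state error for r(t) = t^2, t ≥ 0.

System type = 2 (two poles at s=0).
K_a = lim_{s→0} s^2·G(s) = 400·1 / (12·13) = 100/39.
r(t) = t^2 gives R(s) = 2/s^3.
e_ss = 2/K_a = 2/(100/39) = 0.78.

0.78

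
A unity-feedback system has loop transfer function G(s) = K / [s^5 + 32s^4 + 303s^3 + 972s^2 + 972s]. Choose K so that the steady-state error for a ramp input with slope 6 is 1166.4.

Lowest-order denominator term is 972s, so the open loop has 1 pole at the origin → type 1 system.
K_v = lim_{s→0} s·G(s) = K / 972 = (1/972)·K.
e_ss = 6/K_v = 1166.4 ⇒ K_v = 5/972 ⇒ K = (5/972)/(1/972) = 5.

5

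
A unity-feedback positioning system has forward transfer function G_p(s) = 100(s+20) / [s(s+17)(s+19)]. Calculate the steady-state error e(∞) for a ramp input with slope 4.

The open loop has one pole at the origin → type 1 system.
K_v = lim_{s→0} s·G_p(s) = 100·20 / (17·19) = 2000/323.
e_ss = 4/K_v = 4/(2000/323) = 0.646.

0.646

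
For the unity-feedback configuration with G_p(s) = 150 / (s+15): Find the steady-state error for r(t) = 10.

G_p(s) has no factors of s in the denominator, so the system is type 0.
K_p = lim_{s→0} G_p(s) = 150 / (15) = 10.
e_ss = 10/(1 + K_p) = 10/11.

10/11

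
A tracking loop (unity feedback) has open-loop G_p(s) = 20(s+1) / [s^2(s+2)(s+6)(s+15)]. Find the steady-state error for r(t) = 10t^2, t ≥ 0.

180

G_p(s) has two factors of s in the denominator, so the system is type 2.
K_a = lim_{s→0} s^2·G_p(s) = 20·1 / (2·6·15) = 1/9.
r(t) = 10t^2 gives R(s) = 20/s^3.
e_ss = 20/K_a = 20/(1/9) = 180.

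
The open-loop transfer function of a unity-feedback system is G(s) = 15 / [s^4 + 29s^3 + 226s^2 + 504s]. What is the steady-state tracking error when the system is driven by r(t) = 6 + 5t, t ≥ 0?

168

Factoring s from the denominator leaves a polynomial with constant term 504, so the system is type 1. Taking each input component in turn:
  • 6: tracked with zero error.
  • 5t: e_ss = 5/K_v with K_v=5/168 → 168.
Total e_ss = 168.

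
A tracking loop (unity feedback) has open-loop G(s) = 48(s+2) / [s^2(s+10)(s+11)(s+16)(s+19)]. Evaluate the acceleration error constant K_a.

3/1045

G(s) has two factors of s in the denominator, so the system is type 2.
K_a = lim_{s→0} s^2·G(s) = 48·2 / (10·11·16·19) = 3/1045.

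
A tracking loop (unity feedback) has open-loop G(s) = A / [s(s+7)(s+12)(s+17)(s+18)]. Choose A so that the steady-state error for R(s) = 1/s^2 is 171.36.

150

The open loop has one pole at the origin → type 1 system.
K_v = lim_{s→0} s·G(s) = A / (7·12·17·18) = (1/25704)·A.
e_ss = 1/K_v = 171.36 ⇒ K_v = 25/4284 ⇒ A = (25/4284)/(1/25704) = 150.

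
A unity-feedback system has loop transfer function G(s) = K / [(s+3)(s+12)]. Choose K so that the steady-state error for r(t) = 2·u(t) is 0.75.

60

G(s) has no factors of s in the denominator, so the system is type 0.
K_p = lim_{s→0} G(s) = K / (3·12) = (1/36)·K.
e_ss = 2/(1 + K_p) = 0.75 ⇒ 1 + (1/36)·K = 8/3 ⇒ K = 60.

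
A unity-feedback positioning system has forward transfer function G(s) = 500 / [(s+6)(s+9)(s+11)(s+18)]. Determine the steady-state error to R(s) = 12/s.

No free integrators in G(s): this is a type 0 system.
K_p = lim_{s→0} G(s) = 500 / (6·9·11·18) = 125/2673.
e_ss = 12/(1 + K_p) = 12/(2798/2673) = 16038/1399.

16038/1399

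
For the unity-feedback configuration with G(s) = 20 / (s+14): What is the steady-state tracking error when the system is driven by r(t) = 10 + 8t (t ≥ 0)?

System type = 0 (no poles at s=0). Taking each input component in turn:
  • 10: e_ss = 10/(1+K_p) with K_p=10/7 → 70/17.
  • 8t: a type-0 system cannot track it, e_ss → ∞.
The unbounded component dominates.

infinity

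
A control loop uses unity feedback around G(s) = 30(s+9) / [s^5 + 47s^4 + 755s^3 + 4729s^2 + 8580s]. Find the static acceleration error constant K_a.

Lowest-order denominator term is 8580s, so the open loop has 1 pole at the origin → type 1 system.
K_a = lim_{s→0} s^2·G(s) = 0 (the extra factor of s kills the finite limit).

0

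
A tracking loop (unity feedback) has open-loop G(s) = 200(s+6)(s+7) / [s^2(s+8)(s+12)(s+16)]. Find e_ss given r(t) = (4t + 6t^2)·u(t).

384/175

System type = 2 (two poles at s=0). Taking each input component in turn:
  • 4t: tracked with zero error.
  • 6t^2: e_ss = 12/K_a with K_a=175/32 → 384/175.
Total e_ss = 384/175.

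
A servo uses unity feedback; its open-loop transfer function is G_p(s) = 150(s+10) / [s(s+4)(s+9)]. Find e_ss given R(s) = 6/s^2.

0.144

One free integrator in G_p(s): this is a type 1 system.
K_v = lim_{s→0} s·G_p(s) = 150·10 / (4·9) = 125/3.
e_ss = 6/K_v = 6/(125/3) = 0.144.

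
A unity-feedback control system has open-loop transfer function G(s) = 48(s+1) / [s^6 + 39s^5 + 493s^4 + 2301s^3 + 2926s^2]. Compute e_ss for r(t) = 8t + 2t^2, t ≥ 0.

1463/6

The denominator has no term below 2926s^2 — 2 poles at s=0, type 2. Treating each term separately:
  • 8t: tracked with zero error.
  • 2t^2: e_ss = 4/K_a with K_a=24/1463 → 1463/6.
Total e_ss = 1463/6.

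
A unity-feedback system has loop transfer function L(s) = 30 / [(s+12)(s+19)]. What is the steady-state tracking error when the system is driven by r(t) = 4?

152/43

The open loop has no poles at the origin → type 0 system.
K_p = lim_{s→0} L(s) = 30 / (12·19) = 5/38.
e_ss = 4/(1 + K_p) = 4/(43/38) = 152/43.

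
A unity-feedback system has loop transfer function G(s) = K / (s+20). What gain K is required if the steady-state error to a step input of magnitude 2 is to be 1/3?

G(s) has no factors of s in the denominator, so the system is type 0.
K_p = lim_{s→0} G(s) = K / (20) = 0.05·K.
e_ss = 2/(1 + K_p) = 1/3 ⇒ 1 + 0.05·K = 6 ⇒ K = 100.

100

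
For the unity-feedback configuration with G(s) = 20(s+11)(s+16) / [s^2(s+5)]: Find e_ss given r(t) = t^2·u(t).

System type = 2 (two poles at s=0).
K_a = lim_{s→0} s^2·G(s) = 20·11·16 / (5) = 704.
r(t) = t^2 gives R(s) = 2/s^3.
e_ss = 2/K_a = 2/704 = 1/352.

1/352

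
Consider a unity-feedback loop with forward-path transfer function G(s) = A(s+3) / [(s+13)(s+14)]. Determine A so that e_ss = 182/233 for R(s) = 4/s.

250

No free integrators in G(s): this is a type 0 system.
K_p = lim_{s→0} G(s) = A·3 / (13·14) = (3/182)·A.
e_ss = 4/(1 + K_p) = 182/233 ⇒ 1 + (3/182)·A = 466/91 ⇒ A = 250.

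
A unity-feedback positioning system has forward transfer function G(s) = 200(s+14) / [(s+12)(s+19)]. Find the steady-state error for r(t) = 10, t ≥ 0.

G(s) has no factors of s in the denominator, so the system is type 0.
K_p = lim_{s→0} G(s) = 200·14 / (12·19) = 700/57.
e_ss = 10/(1 + K_p) = 10/(757/57) = 570/757.

570/757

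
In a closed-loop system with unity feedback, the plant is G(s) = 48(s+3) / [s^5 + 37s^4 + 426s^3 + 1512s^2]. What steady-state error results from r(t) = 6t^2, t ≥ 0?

The denominator has no term below 1512s^2 — 2 poles at s=0, type 2.
K_a = lim_{s→0} s^2·G(s) = 48·3 / 1512 = 2/21.
r(t) = 6t^2 gives R(s) = 12/s^3.
e_ss = 12/K_a = 12/(2/21) = 126.

126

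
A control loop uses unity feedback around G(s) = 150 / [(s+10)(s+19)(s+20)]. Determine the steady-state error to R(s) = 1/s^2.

System type = 0 (no poles at s=0).
K_v = lim_{s→0} s·G(s) = 0; the steady-state error to this ramp input grows without bound.

infinity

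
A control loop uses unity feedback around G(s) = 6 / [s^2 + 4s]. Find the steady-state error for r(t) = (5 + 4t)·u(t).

The denominator has no term below 4s — 1 pole at s=0, type 1. By superposition:
  • 5: tracked with zero error.
  • 4t: e_ss = 4/K_v with K_v=1.5 → 8/3.
Total e_ss = 8/3.

8/3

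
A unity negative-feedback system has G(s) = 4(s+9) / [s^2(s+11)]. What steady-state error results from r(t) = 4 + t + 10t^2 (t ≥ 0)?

55/9

G(s) has two factors of s in the denominator, so the system is type 2. Treating each term separately:
  • 4: tracked with zero error.
  • t: tracked with zero error.
  • 10t^2: e_ss = 20/K_a with K_a=36/11 → 55/9.
Total e_ss = 55/9.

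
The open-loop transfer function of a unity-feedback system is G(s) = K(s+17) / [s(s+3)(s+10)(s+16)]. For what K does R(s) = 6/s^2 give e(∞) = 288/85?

G(s) has one factor of s in the denominator, so the system is type 1.
K_v = lim_{s→0} s·G(s) = K·17 / (3·10·16) = (17/480)·K.
e_ss = 6/K_v = 288/85 ⇒ K_v = 85/48 ⇒ K = (85/48)/(17/480) = 50.

50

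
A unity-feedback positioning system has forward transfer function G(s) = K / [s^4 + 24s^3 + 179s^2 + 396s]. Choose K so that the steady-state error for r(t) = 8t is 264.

12

The denominator has no term below 396s — 1 pole at s=0, type 1.
K_v = lim_{s→0} s·G(s) = K / 396 = (1/396)·K.
e_ss = 8/K_v = 264 ⇒ K_v = 1/33 ⇒ K = (1/33)/(1/396) = 12.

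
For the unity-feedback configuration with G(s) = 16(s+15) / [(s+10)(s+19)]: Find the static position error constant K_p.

24/19

No free integrators in G(s): this is a type 0 system.
K_p = lim_{s→0} G(s) = 16·15 / (10·19) = 24/19.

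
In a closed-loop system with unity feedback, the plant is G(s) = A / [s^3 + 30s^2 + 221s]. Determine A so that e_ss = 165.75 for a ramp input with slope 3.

4

The denominator has no term below 221s — 1 pole at s=0, type 1.
K_v = lim_{s→0} s·G(s) = A / 221 = (1/221)·A.
e_ss = 3/K_v = 165.75 ⇒ K_v = 4/221 ⇒ A = (4/221)/(1/221) = 4.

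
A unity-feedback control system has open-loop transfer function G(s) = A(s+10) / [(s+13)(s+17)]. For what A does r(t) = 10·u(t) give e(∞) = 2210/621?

The open loop has no poles at the origin → type 0 system.
K_p = lim_{s→0} G(s) = A·10 / (13·17) = (10/221)·A.
e_ss = 10/(1 + K_p) = 2210/621 ⇒ 1 + (10/221)·A = 621/221 ⇒ A = 40.

40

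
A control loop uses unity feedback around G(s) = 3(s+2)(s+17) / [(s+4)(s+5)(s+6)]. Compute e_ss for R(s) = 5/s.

100/37

No free integrators in G(s): this is a type 0 system.
K_p = lim_{s→0} G(s) = 3·2·17 / (4·5·6) = 0.85.
e_ss = 5/(1 + K_p) = 5/1.85 = 100/37.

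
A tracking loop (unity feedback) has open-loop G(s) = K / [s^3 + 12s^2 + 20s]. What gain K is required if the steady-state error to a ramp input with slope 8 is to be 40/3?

12

Factoring s from the denominator leaves a polynomial with constant term 20, so the system is type 1.
K_v = lim_{s→0} s·G(s) = K / 20 = 0.05·K.
e_ss = 8/K_v = 40/3 ⇒ K_v = 0.6 ⇒ K = 0.6/0.05 = 12.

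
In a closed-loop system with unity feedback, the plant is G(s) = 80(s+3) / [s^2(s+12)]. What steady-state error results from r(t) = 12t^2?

1.2

G(s) has two factors of s in the denominator, so the system is type 2.
K_a = lim_{s→0} s^2·G(s) = 80·3 / (12) = 20.
r(t) = 12t^2 gives R(s) = 24/s^3.
e_ss = 24/K_a = 24/20 = 1.2.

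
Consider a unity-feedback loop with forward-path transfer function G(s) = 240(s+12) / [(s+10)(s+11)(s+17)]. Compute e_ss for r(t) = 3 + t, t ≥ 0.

G(s) has no factors of s in the denominator, so the system is type 0. Treating each term separately:
  • 3: e_ss = 3/(1+K_p) with K_p=288/187 → 561/475.
  • t: a type-0 system cannot track it, e_ss → ∞.
The unbounded component dominates.

infinity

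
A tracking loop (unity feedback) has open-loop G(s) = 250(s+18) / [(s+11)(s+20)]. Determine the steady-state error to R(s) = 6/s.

33/118

The open loop has no poles at the origin → type 0 system.
K_p = lim_{s→0} G(s) = 250·18 / (11·20) = 225/11.
e_ss = 6/(1 + K_p) = 6/(236/11) = 33/118.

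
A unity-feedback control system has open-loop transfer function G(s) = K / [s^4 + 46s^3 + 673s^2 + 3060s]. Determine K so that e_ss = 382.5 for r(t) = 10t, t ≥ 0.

80

Lowest-order denominator term is 3060s, so the open loop has 1 pole at the origin → type 1 system.
K_v = lim_{s→0} s·G(s) = K / 3060 = (1/3060)·K.
e_ss = 10/K_v = 382.5 ⇒ K_v = 4/153 ⇒ K = (4/153)/(1/3060) = 80.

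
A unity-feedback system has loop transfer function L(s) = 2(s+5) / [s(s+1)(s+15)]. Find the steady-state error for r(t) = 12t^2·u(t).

infinity

The open loop has one pole at the origin → type 1 system.
K_a = lim_{s→0} s^2·L(s) = 0; the steady-state error to this parabolic input grows without bound.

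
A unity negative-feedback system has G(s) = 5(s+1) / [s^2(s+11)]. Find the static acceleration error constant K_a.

5/11

The open loop has two poles at the origin → type 2 system.
K_a = lim_{s→0} s^2·G(s) = 5·1 / (11) = 5/11.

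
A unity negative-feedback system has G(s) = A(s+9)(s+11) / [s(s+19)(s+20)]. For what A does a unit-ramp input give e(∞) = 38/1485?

150

System type = 1 (one pole at s=0).
K_v = lim_{s→0} s·G(s) = A·9·11 / (19·20) = (99/380)·A.
e_ss = 1/K_v = 38/1485 ⇒ K_v = 1485/38 ⇒ A = (1485/38)/(99/380) = 150.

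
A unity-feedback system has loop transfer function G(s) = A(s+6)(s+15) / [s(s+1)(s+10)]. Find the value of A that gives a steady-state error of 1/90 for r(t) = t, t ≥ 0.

10

G(s) has one factor of s in the denominator, so the system is type 1.
K_v = lim_{s→0} s·G(s) = A·6·15 / (1·10) = 9·A.
e_ss = 1/K_v = 1/90 ⇒ K_v = 90 ⇒ A = 90/9 = 10.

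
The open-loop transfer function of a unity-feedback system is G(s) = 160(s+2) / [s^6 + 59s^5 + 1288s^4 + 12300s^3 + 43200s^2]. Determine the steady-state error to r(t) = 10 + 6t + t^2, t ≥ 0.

270

The denominator has no term below 43200s^2 — 2 poles at s=0, type 2. By superposition:
  • 10: tracked with zero error.
  • 6t: tracked with zero error.
  • t^2: e_ss = 2/K_a with K_a=1/135 → 270.
Total e_ss = 270.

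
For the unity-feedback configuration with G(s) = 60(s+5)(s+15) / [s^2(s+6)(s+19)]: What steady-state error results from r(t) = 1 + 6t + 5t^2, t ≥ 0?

19/75

Two free integrators in G(s): this is a type 2 system. Taking each input component in turn:
  • 1: tracked with zero error.
  • 6t: tracked with zero error.
  • 5t^2: e_ss = 10/K_a with K_a=750/19 → 19/75.
Total e_ss = 19/75.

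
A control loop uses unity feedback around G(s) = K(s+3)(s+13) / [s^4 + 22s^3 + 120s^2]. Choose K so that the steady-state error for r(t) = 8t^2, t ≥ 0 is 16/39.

120

The denominator has no term below 120s^2 — 2 poles at s=0, type 2.
K_a = lim_{s→0} s^2·G(s) = K·3·13 / 120 = 0.325·K.
e_ss = 16/K_a = 16/39 ⇒ K_a = 39 ⇒ K = 39/0.325 = 120.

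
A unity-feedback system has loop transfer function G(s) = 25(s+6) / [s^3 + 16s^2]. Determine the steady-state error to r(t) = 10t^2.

Lowest-order denominator term is 16s^2, so the open loop has 2 poles at the origin → type 2 system.
K_a = lim_{s→0} s^2·G(s) = 25·6 / 16 = 9.375.
r(t) = 10t^2 gives R(s) = 20/s^3.
e_ss = 20/K_a = 20/9.375 = 32/15.

32/15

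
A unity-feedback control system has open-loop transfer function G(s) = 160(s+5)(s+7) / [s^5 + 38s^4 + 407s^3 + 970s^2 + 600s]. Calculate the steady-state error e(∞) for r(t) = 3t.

The denominator has no term below 600s — 1 pole at s=0, type 1.
K_v = lim_{s→0} s·G(s) = 160·5·7 / 600 = 28/3.
e_ss = 3/K_v = 3/(28/3) = 9/28.

9/28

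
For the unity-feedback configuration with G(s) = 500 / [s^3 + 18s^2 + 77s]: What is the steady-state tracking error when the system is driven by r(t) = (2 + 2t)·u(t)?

0.308

Factoring s from the denominator leaves a polynomial with constant term 77, so the system is type 1. Taking each input component in turn:
  • 2: tracked with zero error.
  • 2t: e_ss = 2/K_v with K_v=500/77 → 0.308.
Total e_ss = 0.308.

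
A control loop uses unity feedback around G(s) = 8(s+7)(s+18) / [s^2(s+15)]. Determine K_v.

infinity

K_v = lim_{s→0} s·G(s); with 2 poles at the origin the limit diverges, so K_v = ∞.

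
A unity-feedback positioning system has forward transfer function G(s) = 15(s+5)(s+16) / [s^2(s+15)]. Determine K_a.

The open loop has two poles at the origin → type 2 system.
K_a = lim_{s→0} s^2·G(s) = 15·5·16 / (15) = 80.

80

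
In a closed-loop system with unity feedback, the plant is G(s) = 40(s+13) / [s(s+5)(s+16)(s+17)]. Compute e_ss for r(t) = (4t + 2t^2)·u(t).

One free integrator in G(s): this is a type 1 system. Taking each input component in turn:
  • 4t: e_ss = 4/K_v with K_v=13/34 → 136/13.
  • 2t^2: a type-1 system cannot track it, e_ss → ∞.
The unbounded component dominates.

infinity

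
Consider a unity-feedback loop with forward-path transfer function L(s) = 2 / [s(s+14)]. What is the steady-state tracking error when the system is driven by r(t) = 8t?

56

One free integrator in L(s): this is a type 1 system.
K_v = lim_{s→0} s·L(s) = 2 / (14) = 1/7.
e_ss = 8/K_v = 8/(1/7) = 56.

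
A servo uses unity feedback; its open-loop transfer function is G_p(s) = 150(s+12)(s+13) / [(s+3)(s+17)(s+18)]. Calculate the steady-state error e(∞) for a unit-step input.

51/1351

No free integrators in G_p(s): this is a type 0 system.
K_p = lim_{s→0} G_p(s) = 150·12·13 / (3·17·18) = 1300/51.
e_ss = 1/(1 + K_p) = 1/(1351/51) = 51/1351.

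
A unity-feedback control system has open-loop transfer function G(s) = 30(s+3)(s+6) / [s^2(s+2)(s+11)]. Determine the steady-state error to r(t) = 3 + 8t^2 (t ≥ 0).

The open loop has two poles at the origin → type 2 system. Treating each term separately:
  • 3: tracked with zero error.
  • 8t^2: e_ss = 16/K_a with K_a=270/11 → 88/135.
Total e_ss = 88/135.

88/135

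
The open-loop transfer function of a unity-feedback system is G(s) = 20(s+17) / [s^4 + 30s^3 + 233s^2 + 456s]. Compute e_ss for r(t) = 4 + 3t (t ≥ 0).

Factoring s from the denominator leaves a polynomial with constant term 456, so the system is type 1. By superposition:
  • 4: tracked with zero error.
  • 3t: e_ss = 3/K_v with K_v=85/114 → 342/85.
Total e_ss = 342/85.

342/85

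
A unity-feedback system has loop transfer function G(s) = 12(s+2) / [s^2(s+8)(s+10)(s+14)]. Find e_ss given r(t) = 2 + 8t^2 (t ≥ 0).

System type = 2 (two poles at s=0). Treating each term separately:
  • 2: tracked with zero error.
  • 8t^2: e_ss = 16/K_a with K_a=3/140 → 2240/3.
Total e_ss = 2240/3.

2240/3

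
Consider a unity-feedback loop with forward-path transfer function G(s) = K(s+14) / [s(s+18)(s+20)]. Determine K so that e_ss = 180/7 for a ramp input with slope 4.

4

The open loop has one pole at the origin → type 1 system.
K_v = lim_{s→0} s·G(s) = K·14 / (18·20) = (7/180)·K.
e_ss = 4/K_v = 180/7 ⇒ K_v = 7/45 ⇒ K = (7/45)/(7/180) = 4.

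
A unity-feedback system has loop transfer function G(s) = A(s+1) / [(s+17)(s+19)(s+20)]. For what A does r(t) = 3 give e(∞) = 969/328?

G(s) has no factors of s in the denominator, so the system is type 0.
K_p = lim_{s→0} G(s) = A·1 / (17·19·20) = (1/6460)·A.
e_ss = 3/(1 + K_p) = 969/328 ⇒ 1 + (1/6460)·A = 328/323 ⇒ A = 100.

100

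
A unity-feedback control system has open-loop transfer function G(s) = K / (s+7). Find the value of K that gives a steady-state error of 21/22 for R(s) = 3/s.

15

No free integrators in G(s): this is a type 0 system.
K_p = lim_{s→0} G(s) = K / (7) = (1/7)·K.
e_ss = 3/(1 + K_p) = 21/22 ⇒ 1 + (1/7)·K = 22/7 ⇒ K = 15.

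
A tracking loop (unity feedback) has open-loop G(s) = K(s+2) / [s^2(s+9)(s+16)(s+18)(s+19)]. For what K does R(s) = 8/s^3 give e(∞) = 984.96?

200

The open loop has two poles at the origin → type 2 system.
K_a = lim_{s→0} s^2·G(s) = K·2 / (9·16·18·19) = (1/24624)·K.
e_ss = 8/K_a = 984.96 ⇒ K_a = 25/3078 ⇒ K = (25/3078)/(1/24624) = 200.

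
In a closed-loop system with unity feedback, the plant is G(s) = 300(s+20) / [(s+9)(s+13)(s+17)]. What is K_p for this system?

G(s) has no factors of s in the denominator, so the system is type 0.
K_p = lim_{s→0} G(s) = 300·20 / (9·13·17) = 2000/663.

2000/663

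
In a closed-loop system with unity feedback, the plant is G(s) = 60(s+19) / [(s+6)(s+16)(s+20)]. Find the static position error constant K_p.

19/32

G(s) has no factors of s in the denominator, so the system is type 0.
K_p = lim_{s→0} G(s) = 60·19 / (6·16·20) = 19/32.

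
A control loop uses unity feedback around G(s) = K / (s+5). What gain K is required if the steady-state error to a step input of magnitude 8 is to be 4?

The open loop has no poles at the origin → type 0 system.
K_p = lim_{s→0} G(s) = K / (5) = 0.2·K.
e_ss = 8/(1 + K_p) = 4 ⇒ 1 + 0.2·K = 2 ⇒ K = 5.

5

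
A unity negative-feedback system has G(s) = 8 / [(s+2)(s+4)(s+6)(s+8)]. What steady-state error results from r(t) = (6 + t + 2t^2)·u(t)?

System type = 0 (no poles at s=0). Treating each term separately:
  • 6: e_ss = 6/(1+K_p) with K_p=1/48 → 288/49.
  • t: a type-0 system cannot track it, e_ss → ∞.
  • 2t^2: a type-0 system cannot track it, e_ss → ∞.
The unbounded component dominates.

infinity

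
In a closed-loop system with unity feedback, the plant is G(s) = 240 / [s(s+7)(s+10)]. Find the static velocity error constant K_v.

24/7

One free integrator in G(s): this is a type 1 system.
K_v = lim_{s→0} s·G(s) = 240 / (7·10) = 24/7.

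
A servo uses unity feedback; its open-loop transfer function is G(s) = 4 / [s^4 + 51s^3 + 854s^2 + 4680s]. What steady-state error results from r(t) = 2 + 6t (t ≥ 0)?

7020

The denominator has no term below 4680s — 1 pole at s=0, type 1. By superposition:
  • 2: tracked with zero error.
  • 6t: e_ss = 6/K_v with K_v=1/1170 → 7020.
Total e_ss = 7020.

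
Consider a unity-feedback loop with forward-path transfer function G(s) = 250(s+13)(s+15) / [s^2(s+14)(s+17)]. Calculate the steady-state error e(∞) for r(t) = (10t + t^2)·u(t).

System type = 2 (two poles at s=0). By superposition:
  • 10t: tracked with zero error.
  • t^2: e_ss = 2/K_a with K_a=24375/119 → 238/24375.
Total e_ss = 238/24375.

238/24375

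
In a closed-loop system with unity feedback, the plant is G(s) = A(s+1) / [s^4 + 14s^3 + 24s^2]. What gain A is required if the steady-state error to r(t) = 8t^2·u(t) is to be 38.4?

10

Lowest-order denominator term is 24s^2, so the open loop has 2 poles at the origin → type 2 system.
K_a = lim_{s→0} s^2·G(s) = A·1 / 24 = (1/24)·A.
e_ss = 16/K_a = 38.4 ⇒ K_a = 5/12 ⇒ A = (5/12)/(1/24) = 10.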